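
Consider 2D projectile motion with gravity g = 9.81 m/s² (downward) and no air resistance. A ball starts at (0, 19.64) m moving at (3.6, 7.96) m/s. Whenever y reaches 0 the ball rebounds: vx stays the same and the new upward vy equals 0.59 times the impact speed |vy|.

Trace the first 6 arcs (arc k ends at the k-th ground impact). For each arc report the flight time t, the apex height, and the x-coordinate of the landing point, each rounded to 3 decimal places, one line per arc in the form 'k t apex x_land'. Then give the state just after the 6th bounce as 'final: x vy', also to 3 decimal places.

1 2.971 22.869 10.694
2 2.548 7.961 19.867
3 1.503 2.771 25.279
4 0.887 0.965 28.472
5 0.523 0.336 30.356
6 0.309 0.117 31.467
final: 31.467 0.893

Arc 1: start y=19.640, vy=7.960 → t=2.971, apex=22.869, x_land=10.694, impact vy=-21.183
  bounce: vy ← 0.59·21.183 = 12.498
Arc 2: start y=0.000, vy=12.498 → t=2.548, apex=7.961, x_land=19.867, impact vy=-12.498
  bounce: vy ← 0.59·12.498 = 7.374
Arc 3: start y=0.000, vy=7.374 → t=1.503, apex=2.771, x_land=25.279, impact vy=-7.374
  bounce: vy ← 0.59·7.374 = 4.350
Arc 4: start y=0.000, vy=4.350 → t=0.887, apex=0.965, x_land=28.472, impact vy=-4.350
  bounce: vy ← 0.59·4.350 = 2.567
Arc 5: start y=0.000, vy=2.567 → t=0.523, apex=0.336, x_land=30.356, impact vy=-2.567
  bounce: vy ← 0.59·2.567 = 1.514
Arc 6: start y=0.000, vy=1.514 → t=0.309, apex=0.117, x_land=31.467, impact vy=-1.514
  bounce: vy ← 0.59·1.514 = 0.893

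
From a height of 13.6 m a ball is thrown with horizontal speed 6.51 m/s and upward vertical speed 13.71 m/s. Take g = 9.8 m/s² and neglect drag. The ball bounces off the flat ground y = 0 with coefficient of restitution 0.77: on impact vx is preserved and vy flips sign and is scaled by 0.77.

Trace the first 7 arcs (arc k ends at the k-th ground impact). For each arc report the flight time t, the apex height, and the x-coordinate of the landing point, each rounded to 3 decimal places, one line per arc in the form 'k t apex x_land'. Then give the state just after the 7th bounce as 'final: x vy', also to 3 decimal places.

1 3.574 23.190 23.270
2 3.350 13.749 45.080
3 2.580 8.152 61.873
4 1.986 4.833 74.804
5 1.529 2.866 84.761
6 1.178 1.699 92.428
7 0.907 1.007 98.332
final: 98.332 3.421

Arc 1: start y=13.600, vy=13.710 → t=3.574, apex=23.190, x_land=23.270, impact vy=-21.320
  bounce: vy ← 0.77·21.320 = 16.416
Arc 2: start y=0.000, vy=16.416 → t=3.350, apex=13.749, x_land=45.080, impact vy=-16.416
  bounce: vy ← 0.77·16.416 = 12.640
Arc 3: start y=0.000, vy=12.640 → t=2.580, apex=8.152, x_land=61.873, impact vy=-12.640
  bounce: vy ← 0.77·12.640 = 9.733
Arc 4: start y=0.000, vy=9.733 → t=1.986, apex=4.833, x_land=74.804, impact vy=-9.733
  bounce: vy ← 0.77·9.733 = 7.494
Arc 5: start y=0.000, vy=7.494 → t=1.529, apex=2.866, x_land=84.761, impact vy=-7.494
  bounce: vy ← 0.77·7.494 = 5.771
Arc 6: start y=0.000, vy=5.771 → t=1.178, apex=1.699, x_land=92.428, impact vy=-5.771
  bounce: vy ← 0.77·5.771 = 4.443
Arc 7: start y=0.000, vy=4.443 → t=0.907, apex=1.007, x_land=98.332, impact vy=-4.443
  bounce: vy ← 0.77·4.443 = 3.421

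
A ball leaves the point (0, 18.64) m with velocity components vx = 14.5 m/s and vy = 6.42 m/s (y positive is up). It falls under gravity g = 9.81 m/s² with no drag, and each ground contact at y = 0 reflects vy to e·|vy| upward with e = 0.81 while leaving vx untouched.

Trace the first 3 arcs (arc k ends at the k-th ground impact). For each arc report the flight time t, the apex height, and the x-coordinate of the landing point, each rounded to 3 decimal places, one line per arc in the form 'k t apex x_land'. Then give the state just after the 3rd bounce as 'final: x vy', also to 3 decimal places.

Arc 1: start y=18.640, vy=6.420 → t=2.711, apex=20.741, x_land=39.306, impact vy=-20.173
  bounce: vy ← 0.81·20.173 = 16.340
Arc 2: start y=0.000, vy=16.340 → t=3.331, apex=13.608, x_land=87.609, impact vy=-16.340
  bounce: vy ← 0.81·16.340 = 13.235
Arc 3: start y=0.000, vy=13.235 → t=2.698, apex=8.928, x_land=126.735, impact vy=-13.235
  bounce: vy ← 0.81·13.235 = 10.721

1 2.711 20.741 39.306
2 3.331 13.608 87.609
3 2.698 8.928 126.735
final: 126.735 10.721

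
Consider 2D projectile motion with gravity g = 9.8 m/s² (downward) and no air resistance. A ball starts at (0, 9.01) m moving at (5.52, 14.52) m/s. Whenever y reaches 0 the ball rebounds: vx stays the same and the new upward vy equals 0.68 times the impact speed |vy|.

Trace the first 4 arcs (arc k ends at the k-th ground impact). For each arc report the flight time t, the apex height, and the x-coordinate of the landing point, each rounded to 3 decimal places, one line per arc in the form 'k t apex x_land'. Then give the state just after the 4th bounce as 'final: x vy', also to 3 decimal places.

1 3.490 19.767 19.265
2 2.732 9.140 34.344
3 1.857 4.226 44.597
4 1.263 1.954 51.569
final: 51.569 4.209

Arc 1: start y=9.010, vy=14.520 → t=3.490, apex=19.767, x_land=19.265, impact vy=-19.683
  bounce: vy ← 0.68·19.683 = 13.385
Arc 2: start y=0.000, vy=13.385 → t=2.732, apex=9.140, x_land=34.344, impact vy=-13.385
  bounce: vy ← 0.68·13.385 = 9.101
Arc 3: start y=0.000, vy=9.101 → t=1.857, apex=4.226, x_land=44.597, impact vy=-9.101
  bounce: vy ← 0.68·9.101 = 6.189
Arc 4: start y=0.000, vy=6.189 → t=1.263, apex=1.954, x_land=51.569, impact vy=-6.189
  bounce: vy ← 0.68·6.189 = 4.209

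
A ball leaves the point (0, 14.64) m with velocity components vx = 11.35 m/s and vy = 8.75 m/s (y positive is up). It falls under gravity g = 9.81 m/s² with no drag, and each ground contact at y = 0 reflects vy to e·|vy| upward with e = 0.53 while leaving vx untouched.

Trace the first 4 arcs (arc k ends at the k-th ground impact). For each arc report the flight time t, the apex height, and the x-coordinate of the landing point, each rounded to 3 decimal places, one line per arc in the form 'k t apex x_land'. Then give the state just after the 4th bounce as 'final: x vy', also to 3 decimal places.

1 2.836 18.542 32.191
2 2.061 5.209 55.583
3 1.092 1.463 67.981
4 0.579 0.411 74.552
final: 74.552 1.505

Arc 1: start y=14.640, vy=8.750 → t=2.836, apex=18.542, x_land=32.191, impact vy=-19.074
  bounce: vy ← 0.53·19.074 = 10.109
Arc 2: start y=0.000, vy=10.109 → t=2.061, apex=5.209, x_land=55.583, impact vy=-10.109
  bounce: vy ← 0.53·10.109 = 5.358
Arc 3: start y=0.000, vy=5.358 → t=1.092, apex=1.463, x_land=67.981, impact vy=-5.358
  bounce: vy ← 0.53·5.358 = 2.840
Arc 4: start y=0.000, vy=2.840 → t=0.579, apex=0.411, x_land=74.552, impact vy=-2.840
  bounce: vy ← 0.53·2.840 = 1.505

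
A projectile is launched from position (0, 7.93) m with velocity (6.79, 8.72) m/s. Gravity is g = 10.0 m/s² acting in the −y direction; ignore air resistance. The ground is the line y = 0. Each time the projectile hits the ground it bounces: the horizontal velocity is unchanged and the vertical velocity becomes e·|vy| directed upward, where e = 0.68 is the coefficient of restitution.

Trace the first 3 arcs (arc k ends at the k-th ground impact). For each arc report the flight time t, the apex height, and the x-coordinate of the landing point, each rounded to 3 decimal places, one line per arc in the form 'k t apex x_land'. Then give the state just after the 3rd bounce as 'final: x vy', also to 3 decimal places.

Arc 1: start y=7.930, vy=8.720 → t=2.404, apex=11.732, x_land=16.322, impact vy=-15.318
  bounce: vy ← 0.68·15.318 = 10.416
Arc 2: start y=0.000, vy=10.416 → t=2.083, apex=5.425, x_land=30.467, impact vy=-10.416
  bounce: vy ← 0.68·10.416 = 7.083
Arc 3: start y=0.000, vy=7.083 → t=1.417, apex=2.508, x_land=40.086, impact vy=-7.083
  bounce: vy ← 0.68·7.083 = 4.816

1 2.404 11.732 16.322
2 2.083 5.425 30.467
3 1.417 2.508 40.086
final: 40.086 4.816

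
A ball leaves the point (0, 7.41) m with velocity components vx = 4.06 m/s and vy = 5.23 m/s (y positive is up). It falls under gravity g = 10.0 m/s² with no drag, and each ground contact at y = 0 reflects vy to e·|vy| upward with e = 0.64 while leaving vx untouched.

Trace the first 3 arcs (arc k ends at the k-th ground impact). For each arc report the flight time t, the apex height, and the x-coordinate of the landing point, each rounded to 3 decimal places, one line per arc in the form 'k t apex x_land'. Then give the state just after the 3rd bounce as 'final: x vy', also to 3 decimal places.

Arc 1: start y=7.410, vy=5.230 → t=1.848, apex=8.778, x_land=7.503, impact vy=-13.250
  bounce: vy ← 0.64·13.250 = 8.480
Arc 2: start y=0.000, vy=8.480 → t=1.696, apex=3.595, x_land=14.388, impact vy=-8.480
  bounce: vy ← 0.64·8.480 = 5.427
Arc 3: start y=0.000, vy=5.427 → t=1.085, apex=1.473, x_land=18.795, impact vy=-5.427
  bounce: vy ← 0.64·5.427 = 3.473

1 1.848 8.778 7.503
2 1.696 3.595 14.388
3 1.085 1.473 18.795
final: 18.795 3.473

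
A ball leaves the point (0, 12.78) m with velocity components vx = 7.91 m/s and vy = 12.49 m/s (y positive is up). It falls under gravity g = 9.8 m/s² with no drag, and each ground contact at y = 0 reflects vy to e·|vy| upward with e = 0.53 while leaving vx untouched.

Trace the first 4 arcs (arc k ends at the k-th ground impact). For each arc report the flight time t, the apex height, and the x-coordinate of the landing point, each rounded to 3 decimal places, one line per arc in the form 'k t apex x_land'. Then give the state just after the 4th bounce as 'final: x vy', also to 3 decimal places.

Arc 1: start y=12.780, vy=12.490 → t=3.332, apex=20.739, x_land=26.354, impact vy=-20.162
  bounce: vy ← 0.53·20.162 = 10.686
Arc 2: start y=0.000, vy=10.686 → t=2.181, apex=5.826, x_land=43.604, impact vy=-10.686
  bounce: vy ← 0.53·10.686 = 5.663
Arc 3: start y=0.000, vy=5.663 → t=1.156, apex=1.636, x_land=52.746, impact vy=-5.663
  bounce: vy ← 0.53·5.663 = 3.002
Arc 4: start y=0.000, vy=3.002 → t=0.613, apex=0.460, x_land=57.592, impact vy=-3.002
  bounce: vy ← 0.53·3.002 = 1.591

1 3.332 20.739 26.354
2 2.181 5.826 43.604
3 1.156 1.636 52.746
4 0.613 0.460 57.592
final: 57.592 1.591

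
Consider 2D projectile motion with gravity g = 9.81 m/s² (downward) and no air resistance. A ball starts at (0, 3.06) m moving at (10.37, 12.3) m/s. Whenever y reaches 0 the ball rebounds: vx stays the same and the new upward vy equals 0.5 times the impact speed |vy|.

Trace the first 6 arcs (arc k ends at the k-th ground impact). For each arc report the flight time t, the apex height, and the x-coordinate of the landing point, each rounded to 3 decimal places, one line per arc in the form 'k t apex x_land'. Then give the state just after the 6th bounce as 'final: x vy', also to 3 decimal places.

1 2.736 10.771 28.369
2 1.482 2.693 43.736
3 0.741 0.673 51.419
4 0.370 0.168 55.261
5 0.185 0.042 57.182
6 0.093 0.011 58.143
final: 58.143 0.227

Arc 1: start y=3.060, vy=12.300 → t=2.736, apex=10.771, x_land=28.369, impact vy=-14.537
  bounce: vy ← 0.5·14.537 = 7.269
Arc 2: start y=0.000, vy=7.269 → t=1.482, apex=2.693, x_land=43.736, impact vy=-7.269
  bounce: vy ← 0.5·7.269 = 3.634
Arc 3: start y=0.000, vy=3.634 → t=0.741, apex=0.673, x_land=51.419, impact vy=-3.634
  bounce: vy ← 0.5·3.634 = 1.817
Arc 4: start y=0.000, vy=1.817 → t=0.370, apex=0.168, x_land=55.261, impact vy=-1.817
  bounce: vy ← 0.5·1.817 = 0.909
Arc 5: start y=0.000, vy=0.909 → t=0.185, apex=0.042, x_land=57.182, impact vy=-0.909
  bounce: vy ← 0.5·0.909 = 0.454
Arc 6: start y=0.000, vy=0.454 → t=0.093, apex=0.011, x_land=58.143, impact vy=-0.454
  bounce: vy ← 0.5·0.454 = 0.227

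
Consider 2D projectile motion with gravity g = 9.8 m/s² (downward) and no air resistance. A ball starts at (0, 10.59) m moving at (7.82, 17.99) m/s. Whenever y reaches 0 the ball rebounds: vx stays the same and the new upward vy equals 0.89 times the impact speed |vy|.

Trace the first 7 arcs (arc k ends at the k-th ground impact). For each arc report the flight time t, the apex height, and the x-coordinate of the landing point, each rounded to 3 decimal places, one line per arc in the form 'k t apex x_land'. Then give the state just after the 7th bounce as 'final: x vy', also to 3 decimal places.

1 4.188 27.102 32.747
2 4.186 21.468 65.483
3 3.726 17.005 94.618
4 3.316 13.469 120.549
5 2.951 10.669 143.627
6 2.627 8.451 164.167
7 2.338 6.694 182.447
final: 182.447 10.194

Arc 1: start y=10.590, vy=17.990 → t=4.188, apex=27.102, x_land=32.747, impact vy=-23.048
  bounce: vy ← 0.89·23.048 = 20.513
Arc 2: start y=0.000, vy=20.513 → t=4.186, apex=21.468, x_land=65.483, impact vy=-20.513
  bounce: vy ← 0.89·20.513 = 18.256
Arc 3: start y=0.000, vy=18.256 → t=3.726, apex=17.005, x_land=94.618, impact vy=-18.256
  bounce: vy ← 0.89·18.256 = 16.248
Arc 4: start y=0.000, vy=16.248 → t=3.316, apex=13.469, x_land=120.549, impact vy=-16.248
  bounce: vy ← 0.89·16.248 = 14.461
Arc 5: start y=0.000, vy=14.461 → t=2.951, apex=10.669, x_land=143.627, impact vy=-14.461
  bounce: vy ← 0.89·14.461 = 12.870
Arc 6: start y=0.000, vy=12.870 → t=2.627, apex=8.451, x_land=164.167, impact vy=-12.870
  bounce: vy ← 0.89·12.870 = 11.454
Arc 7: start y=0.000, vy=11.454 → t=2.338, apex=6.694, x_land=182.447, impact vy=-11.454
  bounce: vy ← 0.89·11.454 = 10.194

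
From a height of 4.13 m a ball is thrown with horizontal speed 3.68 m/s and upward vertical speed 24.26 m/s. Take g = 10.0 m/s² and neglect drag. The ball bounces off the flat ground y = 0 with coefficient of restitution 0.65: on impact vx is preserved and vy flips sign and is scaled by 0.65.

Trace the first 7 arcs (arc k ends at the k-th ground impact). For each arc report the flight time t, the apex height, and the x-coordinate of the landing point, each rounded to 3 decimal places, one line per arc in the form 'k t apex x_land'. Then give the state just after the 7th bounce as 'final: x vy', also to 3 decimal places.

Arc 1: start y=4.130, vy=24.260 → t=5.017, apex=33.557, x_land=18.461, impact vy=-25.907
  bounce: vy ← 0.65·25.907 = 16.839
Arc 2: start y=0.000, vy=16.839 → t=3.368, apex=14.178, x_land=30.855, impact vy=-16.839
  bounce: vy ← 0.65·16.839 = 10.946
Arc 3: start y=0.000, vy=10.946 → t=2.189, apex=5.990, x_land=38.911, impact vy=-10.946
  bounce: vy ← 0.65·10.946 = 7.115
Arc 4: start y=0.000, vy=7.115 → t=1.423, apex=2.531, x_land=44.147, impact vy=-7.115
  bounce: vy ← 0.65·7.115 = 4.624
Arc 5: start y=0.000, vy=4.624 → t=0.925, apex=1.069, x_land=47.551, impact vy=-4.624
  bounce: vy ← 0.65·4.624 = 3.006
Arc 6: start y=0.000, vy=3.006 → t=0.601, apex=0.452, x_land=49.763, impact vy=-3.006
  bounce: vy ← 0.65·3.006 = 1.954
Arc 7: start y=0.000, vy=1.954 → t=0.391, apex=0.191, x_land=51.201, impact vy=-1.954
  bounce: vy ← 0.65·1.954 = 1.270

1 5.017 33.557 18.461
2 3.368 14.178 30.855
3 2.189 5.990 38.911
4 1.423 2.531 44.147
5 0.925 1.069 47.551
6 0.601 0.452 49.763
7 0.391 0.191 51.201
final: 51.201 1.270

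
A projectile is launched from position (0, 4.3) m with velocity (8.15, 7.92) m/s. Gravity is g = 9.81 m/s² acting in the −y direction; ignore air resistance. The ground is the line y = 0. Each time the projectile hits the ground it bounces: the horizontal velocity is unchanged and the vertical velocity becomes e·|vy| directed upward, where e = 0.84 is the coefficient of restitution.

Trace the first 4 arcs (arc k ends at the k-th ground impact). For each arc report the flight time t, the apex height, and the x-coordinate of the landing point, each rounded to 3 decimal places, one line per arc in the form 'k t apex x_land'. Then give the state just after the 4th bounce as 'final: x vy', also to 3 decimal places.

1 2.044 7.497 16.656
2 2.077 5.290 33.583
3 1.745 3.733 47.802
4 1.466 2.634 59.746
final: 59.746 6.038

Arc 1: start y=4.300, vy=7.920 → t=2.044, apex=7.497, x_land=16.656, impact vy=-12.128
  bounce: vy ← 0.84·12.128 = 10.188
Arc 2: start y=0.000, vy=10.188 → t=2.077, apex=5.290, x_land=33.583, impact vy=-10.188
  bounce: vy ← 0.84·10.188 = 8.558
Arc 3: start y=0.000, vy=8.558 → t=1.745, apex=3.733, x_land=47.802, impact vy=-8.558
  bounce: vy ← 0.84·8.558 = 7.188
Arc 4: start y=0.000, vy=7.188 → t=1.466, apex=2.634, x_land=59.746, impact vy=-7.188
  bounce: vy ← 0.84·7.188 = 6.038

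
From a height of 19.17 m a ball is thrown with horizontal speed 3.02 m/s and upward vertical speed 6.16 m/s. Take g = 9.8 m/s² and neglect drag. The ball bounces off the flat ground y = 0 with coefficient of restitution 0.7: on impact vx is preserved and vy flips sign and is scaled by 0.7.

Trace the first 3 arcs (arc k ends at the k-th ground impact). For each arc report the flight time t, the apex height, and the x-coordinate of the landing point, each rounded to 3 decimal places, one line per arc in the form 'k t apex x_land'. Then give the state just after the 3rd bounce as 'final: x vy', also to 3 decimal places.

Arc 1: start y=19.170, vy=6.160 → t=2.704, apex=21.106, x_land=8.166, impact vy=-20.339
  bounce: vy ← 0.7·20.339 = 14.237
Arc 2: start y=0.000, vy=14.237 → t=2.906, apex=10.342, x_land=16.941, impact vy=-14.237
  bounce: vy ← 0.7·14.237 = 9.966
Arc 3: start y=0.000, vy=9.966 → t=2.034, apex=5.068, x_land=23.083, impact vy=-9.966
  bounce: vy ← 0.7·9.966 = 6.976

1 2.704 21.106 8.166
2 2.906 10.342 16.941
3 2.034 5.068 23.083
final: 23.083 6.976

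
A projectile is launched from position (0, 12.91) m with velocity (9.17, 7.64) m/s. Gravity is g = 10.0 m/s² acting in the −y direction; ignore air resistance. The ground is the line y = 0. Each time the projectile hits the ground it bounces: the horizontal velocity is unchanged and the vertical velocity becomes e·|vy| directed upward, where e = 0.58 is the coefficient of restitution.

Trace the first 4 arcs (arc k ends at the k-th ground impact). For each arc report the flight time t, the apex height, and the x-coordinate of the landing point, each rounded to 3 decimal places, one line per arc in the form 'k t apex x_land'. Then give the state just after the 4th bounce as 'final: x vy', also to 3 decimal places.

1 2.543 15.828 23.322
2 2.064 5.325 42.248
3 1.197 1.791 53.225
4 0.694 0.603 59.592
final: 59.592 2.013

Arc 1: start y=12.910, vy=7.640 → t=2.543, apex=15.828, x_land=23.322, impact vy=-17.792
  bounce: vy ← 0.58·17.792 = 10.320
Arc 2: start y=0.000, vy=10.320 → t=2.064, apex=5.325, x_land=42.248, impact vy=-10.320
  bounce: vy ← 0.58·10.320 = 5.985
Arc 3: start y=0.000, vy=5.985 → t=1.197, apex=1.791, x_land=53.225, impact vy=-5.985
  bounce: vy ← 0.58·5.985 = 3.472
Arc 4: start y=0.000, vy=3.472 → t=0.694, apex=0.603, x_land=59.592, impact vy=-3.472
  bounce: vy ← 0.58·3.472 = 2.013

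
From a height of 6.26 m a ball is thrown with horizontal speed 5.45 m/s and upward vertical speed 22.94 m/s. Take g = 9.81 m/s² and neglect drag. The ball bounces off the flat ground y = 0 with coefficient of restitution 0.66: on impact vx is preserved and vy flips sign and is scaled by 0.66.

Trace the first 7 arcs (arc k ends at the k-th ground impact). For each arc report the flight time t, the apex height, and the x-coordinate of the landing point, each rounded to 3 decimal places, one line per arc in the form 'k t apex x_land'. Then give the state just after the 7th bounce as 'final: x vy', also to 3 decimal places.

Arc 1: start y=6.260, vy=22.940 → t=4.935, apex=33.082, x_land=26.898, impact vy=-25.477
  bounce: vy ← 0.66·25.477 = 16.815
Arc 2: start y=0.000, vy=16.815 → t=3.428, apex=14.410, x_land=45.581, impact vy=-16.815
  bounce: vy ← 0.66·16.815 = 11.098
Arc 3: start y=0.000, vy=11.098 → t=2.263, apex=6.277, x_land=57.912, impact vy=-11.098
  bounce: vy ← 0.66·11.098 = 7.324
Arc 4: start y=0.000, vy=7.324 → t=1.493, apex=2.734, x_land=66.050, impact vy=-7.324
  bounce: vy ← 0.66·7.324 = 4.834
Arc 5: start y=0.000, vy=4.834 → t=0.986, apex=1.191, x_land=71.421, impact vy=-4.834
  bounce: vy ← 0.66·4.834 = 3.191
Arc 6: start y=0.000, vy=3.191 → t=0.650, apex=0.519, x_land=74.966, impact vy=-3.191
  bounce: vy ← 0.66·3.191 = 2.106
Arc 7: start y=0.000, vy=2.106 → t=0.429, apex=0.226, x_land=77.306, impact vy=-2.106
  bounce: vy ← 0.66·2.106 = 1.390

1 4.935 33.082 26.898
2 3.428 14.410 45.581
3 2.263 6.277 57.912
4 1.493 2.734 66.050
5 0.986 1.191 71.421
6 0.650 0.519 74.966
7 0.429 0.226 77.306
final: 77.306 1.390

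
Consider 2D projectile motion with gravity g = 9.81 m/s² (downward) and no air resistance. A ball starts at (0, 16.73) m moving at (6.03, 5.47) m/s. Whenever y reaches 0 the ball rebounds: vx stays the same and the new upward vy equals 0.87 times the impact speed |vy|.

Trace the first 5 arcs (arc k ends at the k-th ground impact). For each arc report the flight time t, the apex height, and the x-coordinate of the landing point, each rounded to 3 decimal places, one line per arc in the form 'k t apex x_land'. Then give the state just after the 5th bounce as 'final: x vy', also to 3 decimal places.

Arc 1: start y=16.730, vy=5.470 → t=2.487, apex=18.255, x_land=14.995, impact vy=-18.925
  bounce: vy ← 0.87·18.925 = 16.465
Arc 2: start y=0.000, vy=16.465 → t=3.357, apex=13.817, x_land=35.237, impact vy=-16.465
  bounce: vy ← 0.87·16.465 = 14.324
Arc 3: start y=0.000, vy=14.324 → t=2.920, apex=10.458, x_land=52.846, impact vy=-14.324
  bounce: vy ← 0.87·14.324 = 12.462
Arc 4: start y=0.000, vy=12.462 → t=2.541, apex=7.916, x_land=68.167, impact vy=-12.462
  bounce: vy ← 0.87·12.462 = 10.842
Arc 5: start y=0.000, vy=10.842 → t=2.210, apex=5.992, x_land=81.496, impact vy=-10.842
  bounce: vy ← 0.87·10.842 = 9.433

1 2.487 18.255 14.995
2 3.357 13.817 35.237
3 2.920 10.458 52.846
4 2.541 7.916 68.167
5 2.210 5.992 81.496
final: 81.496 9.433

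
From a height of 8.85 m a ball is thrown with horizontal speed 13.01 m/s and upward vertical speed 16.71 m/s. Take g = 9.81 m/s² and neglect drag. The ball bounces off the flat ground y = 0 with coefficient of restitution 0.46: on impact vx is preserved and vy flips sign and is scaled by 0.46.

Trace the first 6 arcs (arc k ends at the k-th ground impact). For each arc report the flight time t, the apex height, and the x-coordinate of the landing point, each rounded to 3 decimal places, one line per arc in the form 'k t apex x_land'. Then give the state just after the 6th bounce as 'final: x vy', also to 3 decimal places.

1 3.873 23.082 50.383
2 1.996 4.884 76.347
3 0.918 1.033 88.291
4 0.422 0.219 93.785
5 0.194 0.046 96.312
6 0.089 0.010 97.475
final: 97.475 0.202

Arc 1: start y=8.850, vy=16.710 → t=3.873, apex=23.082, x_land=50.383, impact vy=-21.281
  bounce: vy ← 0.46·21.281 = 9.789
Arc 2: start y=0.000, vy=9.789 → t=1.996, apex=4.884, x_land=76.347, impact vy=-9.789
  bounce: vy ← 0.46·9.789 = 4.503
Arc 3: start y=0.000, vy=4.503 → t=0.918, apex=1.033, x_land=88.291, impact vy=-4.503
  bounce: vy ← 0.46·4.503 = 2.071
Arc 4: start y=0.000, vy=2.071 → t=0.422, apex=0.219, x_land=93.785, impact vy=-2.071
  bounce: vy ← 0.46·2.071 = 0.953
Arc 5: start y=0.000, vy=0.953 → t=0.194, apex=0.046, x_land=96.312, impact vy=-0.953
  bounce: vy ← 0.46·0.953 = 0.438
Arc 6: start y=0.000, vy=0.438 → t=0.089, apex=0.010, x_land=97.475, impact vy=-0.438
  bounce: vy ← 0.46·0.438 = 0.202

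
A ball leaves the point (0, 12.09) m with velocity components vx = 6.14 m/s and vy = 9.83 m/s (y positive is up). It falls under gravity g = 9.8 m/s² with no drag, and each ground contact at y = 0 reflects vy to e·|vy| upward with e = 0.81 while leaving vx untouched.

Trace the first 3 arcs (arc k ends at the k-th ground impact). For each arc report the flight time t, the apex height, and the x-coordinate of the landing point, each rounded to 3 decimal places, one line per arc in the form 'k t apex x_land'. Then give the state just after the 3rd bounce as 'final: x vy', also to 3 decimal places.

1 2.867 17.020 17.602
2 3.019 11.167 36.140
3 2.446 7.327 51.156
final: 51.156 9.707

Arc 1: start y=12.090, vy=9.830 → t=2.867, apex=17.020, x_land=17.602, impact vy=-18.265
  bounce: vy ← 0.81·18.265 = 14.794
Arc 2: start y=0.000, vy=14.794 → t=3.019, apex=11.167, x_land=36.140, impact vy=-14.794
  bounce: vy ← 0.81·14.794 = 11.983
Arc 3: start y=0.000, vy=11.983 → t=2.446, apex=7.327, x_land=51.156, impact vy=-11.983
  bounce: vy ← 0.81·11.983 = 9.707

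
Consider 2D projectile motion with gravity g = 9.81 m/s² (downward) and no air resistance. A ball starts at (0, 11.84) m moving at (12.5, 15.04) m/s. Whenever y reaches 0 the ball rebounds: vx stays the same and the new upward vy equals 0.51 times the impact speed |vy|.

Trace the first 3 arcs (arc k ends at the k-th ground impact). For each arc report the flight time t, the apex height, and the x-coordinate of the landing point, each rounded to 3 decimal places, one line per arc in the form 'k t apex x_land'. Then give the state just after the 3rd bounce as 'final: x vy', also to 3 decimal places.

1 3.716 23.369 46.448
2 2.226 6.078 74.278
3 1.135 1.581 88.472
final: 88.472 2.840

Arc 1: start y=11.840, vy=15.040 → t=3.716, apex=23.369, x_land=46.448, impact vy=-21.413
  bounce: vy ← 0.51·21.413 = 10.920
Arc 2: start y=0.000, vy=10.920 → t=2.226, apex=6.078, x_land=74.278, impact vy=-10.920
  bounce: vy ← 0.51·10.920 = 5.569
Arc 3: start y=0.000, vy=5.569 → t=1.135, apex=1.581, x_land=88.472, impact vy=-5.569
  bounce: vy ← 0.51·5.569 = 2.840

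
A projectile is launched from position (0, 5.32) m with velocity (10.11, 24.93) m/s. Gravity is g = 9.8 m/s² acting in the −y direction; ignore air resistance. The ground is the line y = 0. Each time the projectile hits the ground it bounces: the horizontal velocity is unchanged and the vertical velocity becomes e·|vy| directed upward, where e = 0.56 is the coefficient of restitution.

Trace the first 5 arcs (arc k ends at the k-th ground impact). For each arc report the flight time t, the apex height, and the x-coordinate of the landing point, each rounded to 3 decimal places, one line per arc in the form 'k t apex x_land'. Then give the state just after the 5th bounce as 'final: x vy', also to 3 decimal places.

1 5.293 37.029 53.511
2 3.079 11.612 84.639
3 1.724 3.642 102.070
4 0.966 1.142 111.832
5 0.541 0.358 117.298
final: 117.298 1.484

Arc 1: start y=5.320, vy=24.930 → t=5.293, apex=37.029, x_land=53.511, impact vy=-26.940
  bounce: vy ← 0.56·26.940 = 15.087
Arc 2: start y=0.000, vy=15.087 → t=3.079, apex=11.612, x_land=84.639, impact vy=-15.087
  bounce: vy ← 0.56·15.087 = 8.448
Arc 3: start y=0.000, vy=8.448 → t=1.724, apex=3.642, x_land=102.070, impact vy=-8.448
  bounce: vy ← 0.56·8.448 = 4.731
Arc 4: start y=0.000, vy=4.731 → t=0.966, apex=1.142, x_land=111.832, impact vy=-4.731
  bounce: vy ← 0.56·4.731 = 2.649
Arc 5: start y=0.000, vy=2.649 → t=0.541, apex=0.358, x_land=117.298, impact vy=-2.649
  bounce: vy ← 0.56·2.649 = 1.484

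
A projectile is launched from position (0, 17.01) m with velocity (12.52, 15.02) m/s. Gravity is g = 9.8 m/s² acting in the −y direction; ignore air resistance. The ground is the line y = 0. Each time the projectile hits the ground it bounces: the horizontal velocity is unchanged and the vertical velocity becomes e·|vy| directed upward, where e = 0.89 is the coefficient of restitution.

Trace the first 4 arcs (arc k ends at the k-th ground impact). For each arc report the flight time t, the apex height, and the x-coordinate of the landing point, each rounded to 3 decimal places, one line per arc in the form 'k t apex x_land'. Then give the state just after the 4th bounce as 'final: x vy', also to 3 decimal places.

1 3.945 28.520 49.394
2 4.294 22.591 103.159
3 3.822 17.894 151.011
4 3.402 14.174 193.598
final: 193.598 14.834

Arc 1: start y=17.010, vy=15.020 → t=3.945, apex=28.520, x_land=49.394, impact vy=-23.643
  bounce: vy ← 0.89·23.643 = 21.042
Arc 2: start y=0.000, vy=21.042 → t=4.294, apex=22.591, x_land=103.159, impact vy=-21.042
  bounce: vy ← 0.89·21.042 = 18.728
Arc 3: start y=0.000, vy=18.728 → t=3.822, apex=17.894, x_land=151.011, impact vy=-18.728
  bounce: vy ← 0.89·18.728 = 16.668
Arc 4: start y=0.000, vy=16.668 → t=3.402, apex=14.174, x_land=193.598, impact vy=-16.668
  bounce: vy ← 0.89·16.668 = 14.834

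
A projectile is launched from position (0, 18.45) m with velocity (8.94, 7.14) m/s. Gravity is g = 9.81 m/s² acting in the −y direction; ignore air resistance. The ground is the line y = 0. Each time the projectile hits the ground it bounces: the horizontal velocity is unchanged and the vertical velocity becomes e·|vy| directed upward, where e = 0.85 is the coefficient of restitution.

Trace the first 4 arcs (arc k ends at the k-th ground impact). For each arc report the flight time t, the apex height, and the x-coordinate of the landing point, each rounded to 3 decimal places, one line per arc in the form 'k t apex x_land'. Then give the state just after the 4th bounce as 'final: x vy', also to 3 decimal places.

Arc 1: start y=18.450, vy=7.140 → t=2.799, apex=21.048, x_land=25.026, impact vy=-20.322
  bounce: vy ← 0.85·20.322 = 17.273
Arc 2: start y=0.000, vy=17.273 → t=3.522, apex=15.207, x_land=56.509, impact vy=-17.273
  bounce: vy ← 0.85·17.273 = 14.682
Arc 3: start y=0.000, vy=14.682 → t=2.993, apex=10.987, x_land=83.270, impact vy=-14.682
  bounce: vy ← 0.85·14.682 = 12.480
Arc 4: start y=0.000, vy=12.480 → t=2.544, apex=7.938, x_land=106.016, impact vy=-12.480
  bounce: vy ← 0.85·12.480 = 10.608

1 2.799 21.048 25.026
2 3.522 15.207 56.509
3 2.993 10.987 83.270
4 2.544 7.938 106.016
final: 106.016 10.608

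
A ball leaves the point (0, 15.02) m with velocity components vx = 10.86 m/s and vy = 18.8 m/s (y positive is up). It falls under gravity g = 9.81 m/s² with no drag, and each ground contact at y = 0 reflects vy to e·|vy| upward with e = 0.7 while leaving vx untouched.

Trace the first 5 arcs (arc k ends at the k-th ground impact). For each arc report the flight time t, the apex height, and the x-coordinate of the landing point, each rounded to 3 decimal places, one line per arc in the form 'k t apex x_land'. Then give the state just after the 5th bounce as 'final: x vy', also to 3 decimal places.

1 4.512 33.034 48.996
2 3.633 16.187 88.452
3 2.543 7.932 116.072
4 1.780 3.886 135.406
5 1.246 1.904 148.939
final: 148.939 4.279

Arc 1: start y=15.020, vy=18.800 → t=4.512, apex=33.034, x_land=48.996, impact vy=-25.458
  bounce: vy ← 0.7·25.458 = 17.821
Arc 2: start y=0.000, vy=17.821 → t=3.633, apex=16.187, x_land=88.452, impact vy=-17.821
  bounce: vy ← 0.7·17.821 = 12.475
Arc 3: start y=0.000, vy=12.475 → t=2.543, apex=7.932, x_land=116.072, impact vy=-12.475
  bounce: vy ← 0.7·12.475 = 8.732
Arc 4: start y=0.000, vy=8.732 → t=1.780, apex=3.886, x_land=135.406, impact vy=-8.732
  bounce: vy ← 0.7·8.732 = 6.113
Arc 5: start y=0.000, vy=6.113 → t=1.246, apex=1.904, x_land=148.939, impact vy=-6.113
  bounce: vy ← 0.7·6.113 = 4.279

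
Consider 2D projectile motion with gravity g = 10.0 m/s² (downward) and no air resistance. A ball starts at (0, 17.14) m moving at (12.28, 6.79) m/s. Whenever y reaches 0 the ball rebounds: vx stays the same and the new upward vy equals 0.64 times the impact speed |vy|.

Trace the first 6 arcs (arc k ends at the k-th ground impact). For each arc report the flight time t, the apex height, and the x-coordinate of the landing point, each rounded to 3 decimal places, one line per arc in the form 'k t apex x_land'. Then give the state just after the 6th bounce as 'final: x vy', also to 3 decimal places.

1 2.651 19.445 32.555
2 2.524 7.965 63.553
3 1.616 3.262 83.391
4 1.034 1.336 96.088
5 0.662 0.547 104.214
6 0.423 0.224 109.414
final: 109.414 1.355

Arc 1: start y=17.140, vy=6.790 → t=2.651, apex=19.445, x_land=32.555, impact vy=-19.721
  bounce: vy ← 0.64·19.721 = 12.621
Arc 2: start y=0.000, vy=12.621 → t=2.524, apex=7.965, x_land=63.553, impact vy=-12.621
  bounce: vy ← 0.64·12.621 = 8.078
Arc 3: start y=0.000, vy=8.078 → t=1.616, apex=3.262, x_land=83.391, impact vy=-8.078
  bounce: vy ← 0.64·8.078 = 5.170
Arc 4: start y=0.000, vy=5.170 → t=1.034, apex=1.336, x_land=96.088, impact vy=-5.170
  bounce: vy ← 0.64·5.170 = 3.309
Arc 5: start y=0.000, vy=3.309 → t=0.662, apex=0.547, x_land=104.214, impact vy=-3.309
  bounce: vy ← 0.64·3.309 = 2.117
Arc 6: start y=0.000, vy=2.117 → t=0.423, apex=0.224, x_land=109.414, impact vy=-2.117
  bounce: vy ← 0.64·2.117 = 1.355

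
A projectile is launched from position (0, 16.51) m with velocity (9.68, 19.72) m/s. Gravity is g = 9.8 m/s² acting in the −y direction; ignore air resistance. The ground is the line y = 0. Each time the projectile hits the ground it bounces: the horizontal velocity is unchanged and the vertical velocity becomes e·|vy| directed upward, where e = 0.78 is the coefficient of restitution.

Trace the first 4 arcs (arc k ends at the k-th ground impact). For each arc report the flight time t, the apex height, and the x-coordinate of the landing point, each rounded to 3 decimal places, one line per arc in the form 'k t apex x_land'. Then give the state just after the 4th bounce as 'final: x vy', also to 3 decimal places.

1 4.736 36.351 45.844
2 4.249 22.116 86.974
3 3.314 13.455 119.055
4 2.585 8.186 144.079
final: 144.079 9.880

Arc 1: start y=16.510, vy=19.720 → t=4.736, apex=36.351, x_land=45.844, impact vy=-26.692
  bounce: vy ← 0.78·26.692 = 20.820
Arc 2: start y=0.000, vy=20.820 → t=4.249, apex=22.116, x_land=86.974, impact vy=-20.820
  bounce: vy ← 0.78·20.820 = 16.240
Arc 3: start y=0.000, vy=16.240 → t=3.314, apex=13.455, x_land=119.055, impact vy=-16.240
  bounce: vy ← 0.78·16.240 = 12.667
Arc 4: start y=0.000, vy=12.667 → t=2.585, apex=8.186, x_land=144.079, impact vy=-12.667
  bounce: vy ← 0.78·12.667 = 9.880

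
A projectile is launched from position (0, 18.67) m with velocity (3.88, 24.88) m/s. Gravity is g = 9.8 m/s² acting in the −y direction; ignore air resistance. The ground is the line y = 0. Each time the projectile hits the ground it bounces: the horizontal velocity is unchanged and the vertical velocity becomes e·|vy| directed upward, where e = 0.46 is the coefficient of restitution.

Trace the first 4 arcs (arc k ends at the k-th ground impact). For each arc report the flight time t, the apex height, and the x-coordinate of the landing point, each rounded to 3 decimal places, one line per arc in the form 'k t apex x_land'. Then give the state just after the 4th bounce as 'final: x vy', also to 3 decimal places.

1 5.741 50.252 22.276
2 2.946 10.633 33.707
3 1.355 2.250 38.966
4 0.623 0.476 41.385
final: 41.385 1.405

Arc 1: start y=18.670, vy=24.880 → t=5.741, apex=50.252, x_land=22.276, impact vy=-31.384
  bounce: vy ← 0.46·31.384 = 14.437
Arc 2: start y=0.000, vy=14.437 → t=2.946, apex=10.633, x_land=33.707, impact vy=-14.437
  bounce: vy ← 0.46·14.437 = 6.641
Arc 3: start y=0.000, vy=6.641 → t=1.355, apex=2.250, x_land=38.966, impact vy=-6.641
  bounce: vy ← 0.46·6.641 = 3.055
Arc 4: start y=0.000, vy=3.055 → t=0.623, apex=0.476, x_land=41.385, impact vy=-3.055
  bounce: vy ← 0.46·3.055 = 1.405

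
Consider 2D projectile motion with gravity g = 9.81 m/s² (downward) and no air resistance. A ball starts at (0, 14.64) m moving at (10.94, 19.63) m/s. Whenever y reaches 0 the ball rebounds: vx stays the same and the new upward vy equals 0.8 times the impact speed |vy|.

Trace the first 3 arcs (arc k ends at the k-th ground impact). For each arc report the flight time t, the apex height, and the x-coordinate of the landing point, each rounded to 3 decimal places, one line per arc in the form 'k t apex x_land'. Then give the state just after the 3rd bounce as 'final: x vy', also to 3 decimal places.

1 4.645 34.280 50.812
2 4.230 21.939 97.087
3 3.384 14.041 134.106
final: 134.106 13.278

Arc 1: start y=14.640, vy=19.630 → t=4.645, apex=34.280, x_land=50.812, impact vy=-25.934
  bounce: vy ← 0.8·25.934 = 20.747
Arc 2: start y=0.000, vy=20.747 → t=4.230, apex=21.939, x_land=97.087, impact vy=-20.747
  bounce: vy ← 0.8·20.747 = 16.598
Arc 3: start y=0.000, vy=16.598 → t=3.384, apex=14.041, x_land=134.106, impact vy=-16.598
  bounce: vy ← 0.8·16.598 = 13.278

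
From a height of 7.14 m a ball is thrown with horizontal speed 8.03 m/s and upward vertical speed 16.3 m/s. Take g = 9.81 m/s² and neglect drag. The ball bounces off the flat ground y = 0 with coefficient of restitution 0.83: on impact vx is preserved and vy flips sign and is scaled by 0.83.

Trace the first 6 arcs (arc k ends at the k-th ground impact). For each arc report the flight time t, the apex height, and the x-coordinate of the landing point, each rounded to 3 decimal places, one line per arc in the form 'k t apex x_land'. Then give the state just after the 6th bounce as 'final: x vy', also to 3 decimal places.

Arc 1: start y=7.140, vy=16.300 → t=3.715, apex=20.682, x_land=29.831, impact vy=-20.144
  bounce: vy ← 0.83·20.144 = 16.719
Arc 2: start y=0.000, vy=16.719 → t=3.409, apex=14.248, x_land=57.203, impact vy=-16.719
  bounce: vy ← 0.83·16.719 = 13.877
Arc 3: start y=0.000, vy=13.877 → t=2.829, apex=9.815, x_land=79.921, impact vy=-13.877
  bounce: vy ← 0.83·13.877 = 11.518
Arc 4: start y=0.000, vy=11.518 → t=2.348, apex=6.762, x_land=98.777, impact vy=-11.518
  bounce: vy ← 0.83·11.518 = 9.560
Arc 5: start y=0.000, vy=9.560 → t=1.949, apex=4.658, x_land=114.428, impact vy=-9.560
  bounce: vy ← 0.83·9.560 = 7.935
Arc 6: start y=0.000, vy=7.935 → t=1.618, apex=3.209, x_land=127.418, impact vy=-7.935
  bounce: vy ← 0.83·7.935 = 6.586

1 3.715 20.682 29.831
2 3.409 14.248 57.203
3 2.829 9.815 79.921
4 2.348 6.762 98.777
5 1.949 4.658 114.428
6 1.618 3.209 127.418
final: 127.418 6.586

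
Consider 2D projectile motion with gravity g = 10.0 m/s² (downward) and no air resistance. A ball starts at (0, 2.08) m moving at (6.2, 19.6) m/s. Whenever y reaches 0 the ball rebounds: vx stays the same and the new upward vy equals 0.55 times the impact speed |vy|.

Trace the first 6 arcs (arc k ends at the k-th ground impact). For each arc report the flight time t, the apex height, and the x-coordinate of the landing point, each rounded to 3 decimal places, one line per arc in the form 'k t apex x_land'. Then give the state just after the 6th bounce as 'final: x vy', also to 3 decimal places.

Arc 1: start y=2.080, vy=19.600 → t=4.023, apex=21.288, x_land=24.945, impact vy=-20.634
  bounce: vy ← 0.55·20.634 = 11.349
Arc 2: start y=0.000, vy=11.349 → t=2.270, apex=6.440, x_land=39.017, impact vy=-11.349
  bounce: vy ← 0.55·11.349 = 6.242
Arc 3: start y=0.000, vy=6.242 → t=1.248, apex=1.948, x_land=46.757, impact vy=-6.242
  bounce: vy ← 0.55·6.242 = 3.433
Arc 4: start y=0.000, vy=3.433 → t=0.687, apex=0.589, x_land=51.014, impact vy=-3.433
  bounce: vy ← 0.55·3.433 = 1.888
Arc 5: start y=0.000, vy=1.888 → t=0.378, apex=0.178, x_land=53.355, impact vy=-1.888
  bounce: vy ← 0.55·1.888 = 1.038
Arc 6: start y=0.000, vy=1.038 → t=0.208, apex=0.054, x_land=54.643, impact vy=-1.038
  bounce: vy ← 0.55·1.038 = 0.571

1 4.023 21.288 24.945
2 2.270 6.440 39.017
3 1.248 1.948 46.757
4 0.687 0.589 51.014
5 0.378 0.178 53.355
6 0.208 0.054 54.643
final: 54.643 0.571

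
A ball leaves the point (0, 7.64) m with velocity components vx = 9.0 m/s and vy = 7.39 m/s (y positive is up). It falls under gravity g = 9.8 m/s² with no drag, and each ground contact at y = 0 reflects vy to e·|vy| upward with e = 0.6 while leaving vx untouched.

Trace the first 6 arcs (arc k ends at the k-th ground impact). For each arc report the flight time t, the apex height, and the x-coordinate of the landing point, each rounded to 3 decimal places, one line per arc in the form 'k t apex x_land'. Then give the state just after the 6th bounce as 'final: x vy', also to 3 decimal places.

Arc 1: start y=7.640, vy=7.390 → t=2.213, apex=10.426, x_land=19.915, impact vy=-14.295
  bounce: vy ← 0.6·14.295 = 8.577
Arc 2: start y=0.000, vy=8.577 → t=1.750, apex=3.753, x_land=35.669, impact vy=-8.577
  bounce: vy ← 0.6·8.577 = 5.146
Arc 3: start y=0.000, vy=5.146 → t=1.050, apex=1.351, x_land=45.122, impact vy=-5.146
  bounce: vy ← 0.6·5.146 = 3.088
Arc 4: start y=0.000, vy=3.088 → t=0.630, apex=0.486, x_land=50.793, impact vy=-3.088
  bounce: vy ← 0.6·3.088 = 1.853
Arc 5: start y=0.000, vy=1.853 → t=0.378, apex=0.175, x_land=54.196, impact vy=-1.853
  bounce: vy ← 0.6·1.853 = 1.112
Arc 6: start y=0.000, vy=1.112 → t=0.227, apex=0.063, x_land=56.238, impact vy=-1.112
  bounce: vy ← 0.6·1.112 = 0.667

1 2.213 10.426 19.915
2 1.750 3.753 35.669
3 1.050 1.351 45.122
4 0.630 0.486 50.793
5 0.378 0.175 54.196
6 0.227 0.063 56.238
final: 56.238 0.667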